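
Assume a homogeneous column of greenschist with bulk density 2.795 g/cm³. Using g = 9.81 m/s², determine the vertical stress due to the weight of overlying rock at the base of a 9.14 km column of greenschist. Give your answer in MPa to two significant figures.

250 MPa

greenschist: 2795 kg/m³ × 9.81 m/s² × 9140 m = 2.506×10^8 Pa = 250.6 MPa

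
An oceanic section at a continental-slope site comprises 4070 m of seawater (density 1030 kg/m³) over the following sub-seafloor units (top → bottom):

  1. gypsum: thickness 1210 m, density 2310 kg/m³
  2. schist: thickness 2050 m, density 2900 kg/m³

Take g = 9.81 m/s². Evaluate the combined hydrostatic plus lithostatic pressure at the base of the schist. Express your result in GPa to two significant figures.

seawater: 1030 kg/m³ × 9.81 m/s² × 4070 m = 4.112×10^7 Pa = 0.04112 GPa
gypsum: 2310 kg/m³ × 9.81 m/s² × 1210 m = 2.742×10^7 Pa = 0.02742 GPa
schist: 2900 kg/m³ × 9.81 m/s² × 2050 m = 5.832×10^7 Pa = 0.05832 GPa
Total = 0.04112 + 0.02742 + 0.05832 = 0.12686 GPa

0.13 GPa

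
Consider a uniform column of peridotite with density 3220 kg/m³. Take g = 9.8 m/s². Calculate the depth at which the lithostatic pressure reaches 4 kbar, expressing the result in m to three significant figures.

h = P/(ρg) = 4 kbar / (3220 kg/m³ × 9.8 m/s²) = 4.000×10^8 Pa / 31556 Pa/m = 12676 m

12700 m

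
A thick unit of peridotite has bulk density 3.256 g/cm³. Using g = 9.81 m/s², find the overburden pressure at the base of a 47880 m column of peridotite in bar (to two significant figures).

15000 bar

peridotite: 3256 kg/m³ × 9.81 m/s² × 47880 m = 1.529×10^9 Pa = 15294 bar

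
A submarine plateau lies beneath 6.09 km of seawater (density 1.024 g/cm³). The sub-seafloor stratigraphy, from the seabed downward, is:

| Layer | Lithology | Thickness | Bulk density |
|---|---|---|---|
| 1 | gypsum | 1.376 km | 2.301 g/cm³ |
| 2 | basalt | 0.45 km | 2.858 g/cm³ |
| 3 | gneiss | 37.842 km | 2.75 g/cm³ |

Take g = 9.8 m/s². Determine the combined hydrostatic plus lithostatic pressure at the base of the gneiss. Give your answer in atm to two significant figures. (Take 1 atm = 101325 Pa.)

seawater: 1024 kg/m³ × 9.8 m/s² × 6090 m = 6.111×10^7 Pa = 603.2 atm
gypsum: 2301 kg/m³ × 9.8 m/s² × 1376 m = 3.103×10^7 Pa = 306.2 atm
basalt: 2858 kg/m³ × 9.8 m/s² × 450 m = 1.260×10^7 Pa = 124.4 atm
gneiss: 2750 kg/m³ × 9.8 m/s² × 37842 m = 1.020×10^9 Pa = 10065 atm
Total = 603.2 + 306.2 + 124.4 + 10065 = 11099 atm

11000 atm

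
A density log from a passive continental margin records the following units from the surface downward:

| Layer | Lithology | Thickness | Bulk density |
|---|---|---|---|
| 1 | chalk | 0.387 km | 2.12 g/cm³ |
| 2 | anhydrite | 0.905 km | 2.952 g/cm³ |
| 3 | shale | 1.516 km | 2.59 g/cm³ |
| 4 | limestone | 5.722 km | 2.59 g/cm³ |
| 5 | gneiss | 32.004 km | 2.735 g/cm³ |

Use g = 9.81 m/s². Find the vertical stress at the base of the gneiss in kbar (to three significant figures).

chalk: 2120 kg/m³ × 9.81 m/s² × 387 m = 8.049×10^6 Pa = 0.08049 kbar
anhydrite: 2952 kg/m³ × 9.81 m/s² × 905 m = 2.621×10^7 Pa = 0.2621 kbar
shale: 2590 kg/m³ × 9.81 m/s² × 1516 m = 3.852×10^7 Pa = 0.3852 kbar
limestone: 2590 kg/m³ × 9.81 m/s² × 5722 m = 1.454×10^8 Pa = 1.454 kbar
gneiss: 2735 kg/m³ × 9.81 m/s² × 32004 m = 8.587×10^8 Pa = 8.587 kbar
Total = 0.08049 + 0.2621 + 0.3852 + 1.454 + 8.587 = 10.768 kbar

10.8 kbar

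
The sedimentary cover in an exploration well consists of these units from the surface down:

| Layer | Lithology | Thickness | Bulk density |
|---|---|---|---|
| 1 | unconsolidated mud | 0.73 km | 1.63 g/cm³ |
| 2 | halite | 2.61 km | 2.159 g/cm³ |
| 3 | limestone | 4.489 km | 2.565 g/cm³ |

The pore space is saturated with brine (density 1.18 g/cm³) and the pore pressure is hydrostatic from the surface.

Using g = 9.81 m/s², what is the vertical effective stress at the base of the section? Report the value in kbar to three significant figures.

0.893 kbar

Overburden (lithostatic) stress σ_v:
unconsolidated mud: 1630 kg/m³ × 9.81 m/s² × 730 m = 1.167×10^7 Pa = 11.67 MPa
halite: 2159 kg/m³ × 9.81 m/s² × 2610 m = 5.528×10^7 Pa = 55.28 MPa
limestone: 2565 kg/m³ × 9.81 m/s² × 4489 m = 1.130×10^8 Pa = 113.0 MPa
Total = 11.67 + 55.28 + 113.0 = 179.91 MPa
Pore pressure P_p = 1180 kg/m³ × 9.81 m/s² × 7829 m = 9.063×10^7 Pa = 90.63 MPa
Effective stress σ' = σ_v − P_p = 179.9 − 90.63 = 89.280 MPa = 0.89280 kbar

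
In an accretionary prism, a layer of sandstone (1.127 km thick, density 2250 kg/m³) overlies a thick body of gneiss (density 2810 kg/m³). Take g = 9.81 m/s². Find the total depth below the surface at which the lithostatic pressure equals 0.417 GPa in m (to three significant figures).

Pressure at base of upper layers: 2250×9.81×1127 = 2.488×10^7 Pa = 0.02488 GPa
Remaining pressure to be supplied by gneiss: 4.170×10^8 − 2.488×10^7 = 3.921×10^8 Pa
Additional depth in gneiss = 3.921×10^8 Pa / (2810 kg/m³ × 9.81 m/s²) = 14225 m
Total depth = 1127 m + 14225 m = 15352 m

15400 m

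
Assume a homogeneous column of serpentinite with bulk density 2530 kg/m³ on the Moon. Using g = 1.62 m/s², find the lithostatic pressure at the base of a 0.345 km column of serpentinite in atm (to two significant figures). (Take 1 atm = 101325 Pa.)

14 atm

serpentinite: 2530 kg/m³ × 1.62 m/s² × 345 m = 1.414×10^6 Pa = 13.96 atm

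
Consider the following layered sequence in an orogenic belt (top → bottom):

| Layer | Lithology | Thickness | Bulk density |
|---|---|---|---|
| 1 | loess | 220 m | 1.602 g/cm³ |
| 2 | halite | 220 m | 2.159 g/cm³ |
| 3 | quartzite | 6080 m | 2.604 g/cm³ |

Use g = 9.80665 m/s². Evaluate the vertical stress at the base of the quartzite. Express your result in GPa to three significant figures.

loess: 1602 kg/m³ × 9.80665 m/s² × 220 m = 3.456×10^6 Pa = 3.456×10^-3 GPa
halite: 2159 kg/m³ × 9.80665 m/s² × 220 m = 4.658×10^6 Pa = 4.658×10^-3 GPa
quartzite: 2604 kg/m³ × 9.80665 m/s² × 6080 m = 1.553×10^8 Pa = 0.1553 GPa
Total = 3.456×10^-3 + 4.658×10^-3 + 0.1553 = 0.16338 GPa

0.163 GPa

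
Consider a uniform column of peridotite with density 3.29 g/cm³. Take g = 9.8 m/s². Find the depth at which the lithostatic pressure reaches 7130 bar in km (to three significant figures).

22.1 km

h = P/(ρg) = 7130 bar / (3290 kg/m³ × 9.8 m/s²) = 7.130×10^8 Pa / 32242 Pa/m = 22114 m
= 22.114 km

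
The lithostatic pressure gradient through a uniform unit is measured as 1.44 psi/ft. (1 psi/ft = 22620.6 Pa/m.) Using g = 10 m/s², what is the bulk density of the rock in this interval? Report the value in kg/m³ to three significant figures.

ρ = (dP/dz)/g = 1.44 psi/ft / 10 m/s² = 32574 Pa/m / 10 m/s² = 3257.4 kg/m³

3260 kg/m³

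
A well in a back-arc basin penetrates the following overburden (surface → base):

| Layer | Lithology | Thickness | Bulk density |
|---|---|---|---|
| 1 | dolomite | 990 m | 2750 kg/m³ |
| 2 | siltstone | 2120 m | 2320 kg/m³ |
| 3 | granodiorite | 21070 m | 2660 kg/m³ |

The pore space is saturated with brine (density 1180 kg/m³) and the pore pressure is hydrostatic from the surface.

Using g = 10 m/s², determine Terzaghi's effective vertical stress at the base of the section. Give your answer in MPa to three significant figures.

352 MPa

Overburden (lithostatic) stress σ_v:
dolomite: 2750 kg/m³ × 10 m/s² × 990 m = 2.723×10^7 Pa = 27.23 MPa
siltstone: 2320 kg/m³ × 10 m/s² × 2120 m = 4.918×10^7 Pa = 49.18 MPa
granodiorite: 2660 kg/m³ × 10 m/s² × 21070 m = 5.605×10^8 Pa = 560.5 MPa
Total = 27.23 + 49.18 + 560.5 = 636.87 MPa
Pore pressure P_p = 1180 kg/m³ × 10 m/s² × 24180 m = 2.853×10^8 Pa = 285.3 MPa
Effective stress σ' = σ_v − P_p = 636.9 − 285.3 = 351.55 MPa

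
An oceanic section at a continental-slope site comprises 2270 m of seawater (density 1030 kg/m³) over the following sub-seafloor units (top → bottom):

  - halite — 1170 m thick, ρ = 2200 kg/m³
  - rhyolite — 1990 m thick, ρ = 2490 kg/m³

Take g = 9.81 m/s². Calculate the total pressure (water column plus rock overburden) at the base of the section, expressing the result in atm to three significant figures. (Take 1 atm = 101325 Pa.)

955 atm

seawater: 1030 kg/m³ × 9.81 m/s² × 2270 m = 2.294×10^7 Pa = 226.4 atm
halite: 2200 kg/m³ × 9.81 m/s² × 1170 m = 2.525×10^7 Pa = 249.2 atm
rhyolite: 2490 kg/m³ × 9.81 m/s² × 1990 m = 4.861×10^7 Pa = 479.7 atm
Total = 226.4 + 249.2 + 479.7 = 955.31 atm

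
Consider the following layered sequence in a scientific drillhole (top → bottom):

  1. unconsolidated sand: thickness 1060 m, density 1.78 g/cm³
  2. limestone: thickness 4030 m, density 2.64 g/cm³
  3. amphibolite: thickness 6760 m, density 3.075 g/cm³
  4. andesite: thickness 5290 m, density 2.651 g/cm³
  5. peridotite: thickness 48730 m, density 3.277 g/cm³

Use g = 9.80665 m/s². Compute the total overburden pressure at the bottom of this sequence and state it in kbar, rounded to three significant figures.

20.3 kbar

unconsolidated sand: 1780 kg/m³ × 9.80665 m/s² × 1060 m = 1.850×10^7 Pa = 0.1850 kbar
limestone: 2640 kg/m³ × 9.80665 m/s² × 4030 m = 1.043×10^8 Pa = 1.043 kbar
amphibolite: 3075 kg/m³ × 9.80665 m/s² × 6760 m = 2.039×10^8 Pa = 2.039 kbar
andesite: 2651 kg/m³ × 9.80665 m/s² × 5290 m = 1.375×10^8 Pa = 1.375 kbar
peridotite: 3277 kg/m³ × 9.80665 m/s² × 48730 m = 1.566×10^9 Pa = 15.66 kbar
Total = 0.1850 + 1.043 + 2.039 + 1.375 + 15.66 = 20.302 kbar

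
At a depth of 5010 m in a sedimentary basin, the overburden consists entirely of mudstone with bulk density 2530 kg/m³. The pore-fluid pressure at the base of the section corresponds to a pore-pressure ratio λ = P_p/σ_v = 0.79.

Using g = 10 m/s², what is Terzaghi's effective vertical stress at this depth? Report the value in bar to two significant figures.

Overburden (lithostatic) stress σ_v:
mudstone: 2530 kg/m³ × 10 m/s² × 5010 m = 1.268×10^8 Pa = 126.8 MPa
Pore pressure P_p = λ·σ_v = 0.79 × 126.8 MPa = 100.1 MPa
Effective stress σ' = σ_v − P_p = 126.8 − 100.1 = 26.618 MPa = 266.18 bar

270 bar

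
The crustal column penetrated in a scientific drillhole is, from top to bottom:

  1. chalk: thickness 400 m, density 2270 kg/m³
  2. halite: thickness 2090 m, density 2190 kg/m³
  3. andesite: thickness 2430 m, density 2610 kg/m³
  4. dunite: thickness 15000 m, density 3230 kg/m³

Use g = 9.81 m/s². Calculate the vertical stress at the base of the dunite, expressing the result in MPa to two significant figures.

chalk: 2270 kg/m³ × 9.81 m/s² × 400 m = 8.907×10^6 Pa = 8.907 MPa
halite: 2190 kg/m³ × 9.81 m/s² × 2090 m = 4.490×10^7 Pa = 44.90 MPa
andesite: 2610 kg/m³ × 9.81 m/s² × 2430 m = 6.222×10^7 Pa = 62.22 MPa
dunite: 3230 kg/m³ × 9.81 m/s² × 15000 m = 4.753×10^8 Pa = 475.3 MPa
Total = 8.907 + 44.90 + 62.22 + 475.3 = 591.32 MPa

590 MPa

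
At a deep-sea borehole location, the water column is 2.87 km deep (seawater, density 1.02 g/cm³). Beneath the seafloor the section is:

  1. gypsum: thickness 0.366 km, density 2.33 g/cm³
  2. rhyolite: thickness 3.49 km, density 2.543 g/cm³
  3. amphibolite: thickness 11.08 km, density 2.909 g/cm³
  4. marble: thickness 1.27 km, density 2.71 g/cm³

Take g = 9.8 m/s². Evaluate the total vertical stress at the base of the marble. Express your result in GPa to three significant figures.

0.474 GPa

seawater: 1020 kg/m³ × 9.8 m/s² × 2870 m = 2.869×10^7 Pa = 0.02869 GPa
gypsum: 2330 kg/m³ × 9.8 m/s² × 366 m = 8.357×10^6 Pa = 8.357×10^-3 GPa
rhyolite: 2543 kg/m³ × 9.8 m/s² × 3490 m = 8.698×10^7 Pa = 0.08698 GPa
amphibolite: 2909 kg/m³ × 9.8 m/s² × 11080 m = 3.159×10^8 Pa = 0.3159 GPa
marble: 2710 kg/m³ × 9.8 m/s² × 1270 m = 3.373×10^7 Pa = 0.03373 GPa
Total = 0.02869 + 8.357×10^-3 + 0.08698 + 0.3159 + 0.03373 = 0.47362 GPa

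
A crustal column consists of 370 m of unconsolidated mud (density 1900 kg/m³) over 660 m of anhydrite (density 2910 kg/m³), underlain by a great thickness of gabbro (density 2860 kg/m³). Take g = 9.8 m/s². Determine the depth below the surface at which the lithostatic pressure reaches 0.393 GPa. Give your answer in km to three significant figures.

14.1 km

Pressure at base of upper layers: 1900×9.8×370 + 2910×9.8×660 = 2.571×10^7 Pa = 0.02571 GPa
Remaining pressure to be supplied by gabbro: 3.930×10^8 − 2.571×10^7 = 3.673×10^8 Pa
Additional depth in gabbro = 3.673×10^8 Pa / (2860 kg/m³ × 9.8 m/s²) = 13104 m
Total depth = 1030 m + 13104 m = 14134 m
= 14.134 km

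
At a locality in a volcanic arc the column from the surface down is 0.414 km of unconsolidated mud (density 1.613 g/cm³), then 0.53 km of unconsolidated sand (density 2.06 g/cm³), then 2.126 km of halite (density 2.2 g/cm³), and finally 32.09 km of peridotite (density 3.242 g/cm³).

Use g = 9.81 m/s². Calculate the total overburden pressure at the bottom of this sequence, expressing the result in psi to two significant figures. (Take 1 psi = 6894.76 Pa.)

unconsolidated mud: 1613 kg/m³ × 9.81 m/s² × 414 m = 6.551×10^6 Pa = 950.1 psi
unconsolidated sand: 2060 kg/m³ × 9.81 m/s² × 530 m = 1.071×10^7 Pa = 1553 psi
halite: 2200 kg/m³ × 9.81 m/s² × 2126 m = 4.588×10^7 Pa = 6655 psi
peridotite: 3242 kg/m³ × 9.81 m/s² × 32090 m = 1.021×10^9 Pa = 1.480×10^5 psi
Total = 950.1 + 1553 + 6655 + 1.480×10^5 = 1.5718×10^5 psi

160000 psi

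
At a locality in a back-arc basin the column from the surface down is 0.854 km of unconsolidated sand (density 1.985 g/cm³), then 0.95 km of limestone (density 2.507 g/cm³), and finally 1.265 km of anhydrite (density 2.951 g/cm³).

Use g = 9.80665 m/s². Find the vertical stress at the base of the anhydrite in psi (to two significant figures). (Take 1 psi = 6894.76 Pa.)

11000 psi

unconsolidated sand: 1985 kg/m³ × 9.80665 m/s² × 854 m = 1.662×10^7 Pa = 2411 psi
limestone: 2507 kg/m³ × 9.80665 m/s² × 950 m = 2.336×10^7 Pa = 3388 psi
anhydrite: 2951 kg/m³ × 9.80665 m/s² × 1265 m = 3.661×10^7 Pa = 5310 psi
Total = 2411 + 3388 + 5310 = 11108 psi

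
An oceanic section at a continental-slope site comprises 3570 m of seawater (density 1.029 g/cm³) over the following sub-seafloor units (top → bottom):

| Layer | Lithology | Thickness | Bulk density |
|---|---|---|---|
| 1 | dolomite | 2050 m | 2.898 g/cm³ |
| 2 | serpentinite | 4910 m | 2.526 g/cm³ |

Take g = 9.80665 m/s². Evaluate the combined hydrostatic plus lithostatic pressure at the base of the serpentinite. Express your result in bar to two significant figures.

2200 bar

seawater: 1029 kg/m³ × 9.80665 m/s² × 3570 m = 3.603×10^7 Pa = 360.3 bar
dolomite: 2898 kg/m³ × 9.80665 m/s² × 2050 m = 5.826×10^7 Pa = 582.6 bar
serpentinite: 2526 kg/m³ × 9.80665 m/s² × 4910 m = 1.216×10^8 Pa = 1216 bar
Total = 360.3 + 582.6 + 1216 = 2159.1 bar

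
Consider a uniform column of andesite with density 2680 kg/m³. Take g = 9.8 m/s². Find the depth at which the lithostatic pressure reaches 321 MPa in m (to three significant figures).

h = P/(ρg) = 321 MPa / (2680 kg/m³ × 9.8 m/s²) = 3.210×10^8 Pa / 26264 Pa/m = 12222 m

12200 m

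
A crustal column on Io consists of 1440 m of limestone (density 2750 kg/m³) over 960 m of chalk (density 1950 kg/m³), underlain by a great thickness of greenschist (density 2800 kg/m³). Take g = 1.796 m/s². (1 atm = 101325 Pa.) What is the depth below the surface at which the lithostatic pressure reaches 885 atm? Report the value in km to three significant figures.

Pressure at base of upper layers: 2750×1.796×1440 + 1950×1.796×960 = 1.047×10^7 Pa = 103.4 atm
Remaining pressure to be supplied by greenschist: 8.967×10^7 − 1.047×10^7 = 7.920×10^7 Pa
Additional depth in greenschist = 7.920×10^7 Pa / (2800 kg/m³ × 1.796 m/s²) = 15749 m
Total depth = 2400 m + 15749 m = 18149 m
= 18.149 km

18.1 km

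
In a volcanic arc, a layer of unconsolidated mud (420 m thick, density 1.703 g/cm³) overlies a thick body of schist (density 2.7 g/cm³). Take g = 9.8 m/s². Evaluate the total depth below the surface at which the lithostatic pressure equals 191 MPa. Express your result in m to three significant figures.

Pressure at base of upper layers: 1703×9.8×420 = 7.010×10^6 Pa = 7.010 MPa
Remaining pressure to be supplied by schist: 1.910×10^8 − 7.010×10^6 = 1.840×10^8 Pa
Additional depth in schist = 1.840×10^8 Pa / (2700 kg/m³ × 9.8 m/s²) = 6953.5 m
Total depth = 420 m + 6953.5 m = 7373.5 m

7370 m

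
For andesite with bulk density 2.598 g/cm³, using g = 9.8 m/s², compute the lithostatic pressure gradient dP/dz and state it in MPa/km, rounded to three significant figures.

dP/dz = ρg = 2598 kg/m³ × 9.8 m/s² = 25460 Pa/m
= 25460 Pa/m × (1 MPa/km / 1000.0 Pa/m) = 25.460 MPa/km

25.5 MPa/km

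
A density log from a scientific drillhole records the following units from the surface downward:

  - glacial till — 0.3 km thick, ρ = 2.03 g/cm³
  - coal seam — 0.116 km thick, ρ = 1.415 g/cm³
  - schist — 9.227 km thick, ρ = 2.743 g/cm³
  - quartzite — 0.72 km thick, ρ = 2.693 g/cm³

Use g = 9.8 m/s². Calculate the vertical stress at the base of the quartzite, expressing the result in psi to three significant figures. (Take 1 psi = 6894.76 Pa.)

glacial till: 2030 kg/m³ × 9.8 m/s² × 300 m = 5.968×10^6 Pa = 865.6 psi
coal seam: 1415 kg/m³ × 9.8 m/s² × 116 m = 1.609×10^6 Pa = 233.3 psi
schist: 2743 kg/m³ × 9.8 m/s² × 9227 m = 2.480×10^8 Pa = 35974 psi
quartzite: 2693 kg/m³ × 9.8 m/s² × 720 m = 1.900×10^7 Pa = 2756 psi
Total = 865.6 + 233.3 + 35974 + 2756 = 39829 psi

39800 psi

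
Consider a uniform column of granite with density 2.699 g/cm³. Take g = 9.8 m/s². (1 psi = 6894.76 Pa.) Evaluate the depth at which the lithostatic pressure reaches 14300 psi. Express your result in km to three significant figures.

h = P/(ρg) = 14300 psi / (2699 kg/m³ × 9.8 m/s²) = 9.860×10^7 Pa / 26450 Pa/m = 3727.6 m
= 3.7276 km

3.73 km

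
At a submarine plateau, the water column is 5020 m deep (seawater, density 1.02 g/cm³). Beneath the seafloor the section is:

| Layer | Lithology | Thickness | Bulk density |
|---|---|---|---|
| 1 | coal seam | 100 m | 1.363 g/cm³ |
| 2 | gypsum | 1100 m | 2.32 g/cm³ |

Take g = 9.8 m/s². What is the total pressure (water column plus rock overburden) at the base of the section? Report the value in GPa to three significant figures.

seawater: 1020 kg/m³ × 9.8 m/s² × 5020 m = 5.018×10^7 Pa = 0.05018 GPa
coal seam: 1363 kg/m³ × 9.8 m/s² × 100 m = 1.336×10^6 Pa = 1.336×10^-3 GPa
gypsum: 2320 kg/m³ × 9.8 m/s² × 1100 m = 2.501×10^7 Pa = 0.02501 GPa
Total = 0.05018 + 1.336×10^-3 + 0.02501 = 0.076525 GPa

0.0765 GPa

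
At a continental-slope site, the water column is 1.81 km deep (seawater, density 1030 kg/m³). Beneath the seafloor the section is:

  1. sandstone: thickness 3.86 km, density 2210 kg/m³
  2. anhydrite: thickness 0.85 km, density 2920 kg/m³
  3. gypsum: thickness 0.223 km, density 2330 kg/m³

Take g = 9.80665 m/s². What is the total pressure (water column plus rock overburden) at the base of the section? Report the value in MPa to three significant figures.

seawater: 1030 kg/m³ × 9.80665 m/s² × 1810 m = 1.828×10^7 Pa = 18.28 MPa
sandstone: 2210 kg/m³ × 9.80665 m/s² × 3860 m = 8.366×10^7 Pa = 83.66 MPa
anhydrite: 2920 kg/m³ × 9.80665 m/s² × 850 m = 2.434×10^7 Pa = 24.34 MPa
gypsum: 2330 kg/m³ × 9.80665 m/s² × 223 m = 5.095×10^6 Pa = 5.095 MPa
Total = 18.28 + 83.66 + 24.34 + 5.095 = 131.37 MPa

131 MPa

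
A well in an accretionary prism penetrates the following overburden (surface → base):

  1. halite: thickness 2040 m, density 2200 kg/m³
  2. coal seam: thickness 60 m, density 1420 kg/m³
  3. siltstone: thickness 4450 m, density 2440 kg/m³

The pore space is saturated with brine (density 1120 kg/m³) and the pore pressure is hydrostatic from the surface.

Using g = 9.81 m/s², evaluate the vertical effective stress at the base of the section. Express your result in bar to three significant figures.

794 bar

Overburden (lithostatic) stress σ_v:
halite: 2200 kg/m³ × 9.81 m/s² × 2040 m = 4.403×10^7 Pa = 44.03 MPa
coal seam: 1420 kg/m³ × 9.81 m/s² × 60 m = 8.358×10^5 Pa = 0.8358 MPa
siltstone: 2440 kg/m³ × 9.81 m/s² × 4450 m = 1.065×10^8 Pa = 106.5 MPa
Total = 44.03 + 0.8358 + 106.5 = 151.38 MPa
Pore pressure P_p = 1120 kg/m³ × 9.81 m/s² × 6550 m = 7.197×10^7 Pa = 71.97 MPa
Effective stress σ' = σ_v − P_p = 151.4 − 71.97 = 79.414 MPa = 794.14 bar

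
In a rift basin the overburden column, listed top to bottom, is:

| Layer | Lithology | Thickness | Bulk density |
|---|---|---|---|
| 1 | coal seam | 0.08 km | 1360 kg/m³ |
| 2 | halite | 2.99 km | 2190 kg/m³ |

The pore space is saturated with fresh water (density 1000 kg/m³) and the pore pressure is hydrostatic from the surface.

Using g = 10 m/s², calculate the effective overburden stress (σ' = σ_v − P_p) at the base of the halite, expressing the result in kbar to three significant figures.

0.359 kbar

Overburden (lithostatic) stress σ_v:
coal seam: 1360 kg/m³ × 10 m/s² × 80 m = 1.088×10^6 Pa = 1.088 MPa
halite: 2190 kg/m³ × 10 m/s² × 2990 m = 6.548×10^7 Pa = 65.48 MPa
Total = 1.088 + 65.48 = 66.569 MPa
Pore pressure P_p = 1000 kg/m³ × 10 m/s² × 3070 m = 3.070×10^7 Pa = 30.70 MPa
Effective stress σ' = σ_v − P_p = 66.57 − 30.70 = 35.869 MPa = 0.35869 kbar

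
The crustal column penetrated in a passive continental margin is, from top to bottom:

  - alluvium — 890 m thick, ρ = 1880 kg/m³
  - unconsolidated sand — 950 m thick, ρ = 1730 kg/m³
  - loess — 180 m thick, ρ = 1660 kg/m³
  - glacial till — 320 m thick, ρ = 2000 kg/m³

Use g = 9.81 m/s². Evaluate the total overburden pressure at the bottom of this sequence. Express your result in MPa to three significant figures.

41.7 MPa

alluvium: 1880 kg/m³ × 9.81 m/s² × 890 m = 1.641×10^7 Pa = 16.41 MPa
unconsolidated sand: 1730 kg/m³ × 9.81 m/s² × 950 m = 1.612×10^7 Pa = 16.12 MPa
loess: 1660 kg/m³ × 9.81 m/s² × 180 m = 2.931×10^6 Pa = 2.931 MPa
glacial till: 2000 kg/m³ × 9.81 m/s² × 320 m = 6.278×10^6 Pa = 6.278 MPa
Total = 16.41 + 16.12 + 2.931 + 6.278 = 41.746 MPa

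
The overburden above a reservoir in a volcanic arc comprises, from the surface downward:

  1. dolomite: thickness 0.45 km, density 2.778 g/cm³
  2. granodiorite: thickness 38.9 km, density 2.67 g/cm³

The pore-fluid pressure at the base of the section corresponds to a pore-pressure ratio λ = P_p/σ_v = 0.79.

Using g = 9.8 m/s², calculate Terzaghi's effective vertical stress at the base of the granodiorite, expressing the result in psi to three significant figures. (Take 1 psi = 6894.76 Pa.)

Overburden (lithostatic) stress σ_v:
dolomite: 2778 kg/m³ × 9.8 m/s² × 450 m = 1.225×10^7 Pa = 12.25 MPa
granodiorite: 2670 kg/m³ × 9.8 m/s² × 38900 m = 1.018×10^9 Pa = 1018 MPa
Total = 12.25 + 1018 = 1030.1 MPa
Pore pressure P_p = λ·σ_v = 0.79 × 1030 MPa = 813.8 MPa
Effective stress σ' = σ_v − P_p = 1030 − 813.8 = 216.32 MPa = 31375 psi

31400 psi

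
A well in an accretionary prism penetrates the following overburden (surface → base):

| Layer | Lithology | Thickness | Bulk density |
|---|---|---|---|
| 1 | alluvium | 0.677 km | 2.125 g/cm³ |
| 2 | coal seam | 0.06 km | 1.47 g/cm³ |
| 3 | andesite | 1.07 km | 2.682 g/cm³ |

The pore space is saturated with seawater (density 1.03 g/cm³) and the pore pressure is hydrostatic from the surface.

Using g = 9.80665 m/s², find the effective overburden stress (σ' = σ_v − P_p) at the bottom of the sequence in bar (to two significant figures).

Overburden (lithostatic) stress σ_v:
alluvium: 2125 kg/m³ × 9.80665 m/s² × 677 m = 1.411×10^7 Pa = 14.11 MPa
coal seam: 1470 kg/m³ × 9.80665 m/s² × 60 m = 8.649×10^5 Pa = 0.8649 MPa
andesite: 2682 kg/m³ × 9.80665 m/s² × 1070 m = 2.814×10^7 Pa = 28.14 MPa
Total = 14.11 + 0.8649 + 28.14 = 43.116 MPa
Pore pressure P_p = 1030 kg/m³ × 9.80665 m/s² × 1807 m = 1.825×10^7 Pa = 18.25 MPa
Effective stress σ' = σ_v − P_p = 43.12 − 18.25 = 24.863 MPa = 248.63 bar

250 bar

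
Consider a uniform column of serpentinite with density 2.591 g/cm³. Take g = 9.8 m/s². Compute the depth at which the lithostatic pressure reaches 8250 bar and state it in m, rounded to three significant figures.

h = P/(ρg) = 8250 bar / (2591 kg/m³ × 9.8 m/s²) = 8.250×10^8 Pa / 25392 Pa/m = 32491 m

32500 m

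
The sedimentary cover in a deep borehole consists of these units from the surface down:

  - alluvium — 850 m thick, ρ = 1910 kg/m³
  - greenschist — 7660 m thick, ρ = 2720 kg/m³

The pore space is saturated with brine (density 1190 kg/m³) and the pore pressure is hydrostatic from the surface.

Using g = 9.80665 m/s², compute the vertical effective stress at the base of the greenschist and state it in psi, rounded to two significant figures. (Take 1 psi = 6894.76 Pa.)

Overburden (lithostatic) stress σ_v:
alluvium: 1910 kg/m³ × 9.80665 m/s² × 850 m = 1.592×10^7 Pa = 15.92 MPa
greenschist: 2720 kg/m³ × 9.80665 m/s² × 7660 m = 2.043×10^8 Pa = 204.3 MPa
Total = 15.92 + 204.3 = 220.24 MPa
Pore pressure P_p = 1190 kg/m³ × 9.80665 m/s² × 8510 m = 9.931×10^7 Pa = 99.31 MPa
Effective stress σ' = σ_v − P_p = 220.2 − 99.31 = 120.93 MPa = 17540 psi

18000 psi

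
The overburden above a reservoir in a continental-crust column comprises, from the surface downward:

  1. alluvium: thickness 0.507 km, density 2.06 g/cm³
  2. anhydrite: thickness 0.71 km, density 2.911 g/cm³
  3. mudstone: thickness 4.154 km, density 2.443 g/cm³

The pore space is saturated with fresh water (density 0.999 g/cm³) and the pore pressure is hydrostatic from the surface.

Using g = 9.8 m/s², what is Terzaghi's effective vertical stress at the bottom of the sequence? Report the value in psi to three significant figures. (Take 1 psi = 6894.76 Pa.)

11200 psi

Overburden (lithostatic) stress σ_v:
alluvium: 2060 kg/m³ × 9.8 m/s² × 507 m = 1.024×10^7 Pa = 10.24 MPa
anhydrite: 2911 kg/m³ × 9.8 m/s² × 710 m = 2.025×10^7 Pa = 20.25 MPa
mudstone: 2443 kg/m³ × 9.8 m/s² × 4154 m = 9.945×10^7 Pa = 99.45 MPa
Total = 10.24 + 20.25 + 99.45 = 129.94 MPa
Pore pressure P_p = 999 kg/m³ × 9.8 m/s² × 5371 m = 5.258×10^7 Pa = 52.58 MPa
Effective stress σ' = σ_v − P_p = 129.9 − 52.58 = 77.359 MPa = 11220 psi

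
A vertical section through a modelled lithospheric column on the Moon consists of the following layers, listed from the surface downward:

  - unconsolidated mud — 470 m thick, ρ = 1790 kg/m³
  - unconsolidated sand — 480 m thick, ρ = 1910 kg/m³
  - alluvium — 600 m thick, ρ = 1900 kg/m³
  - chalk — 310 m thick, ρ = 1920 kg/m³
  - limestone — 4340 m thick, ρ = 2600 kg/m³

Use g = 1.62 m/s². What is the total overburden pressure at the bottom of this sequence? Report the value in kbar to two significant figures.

unconsolidated mud: 1790 kg/m³ × 1.62 m/s² × 470 m = 1.363×10^6 Pa = 0.01363 kbar
unconsolidated sand: 1910 kg/m³ × 1.62 m/s² × 480 m = 1.485×10^6 Pa = 0.01485 kbar
alluvium: 1900 kg/m³ × 1.62 m/s² × 600 m = 1.847×10^6 Pa = 0.01847 kbar
chalk: 1920 kg/m³ × 1.62 m/s² × 310 m = 9.642×10^5 Pa = 9.642×10^-3 kbar
limestone: 2600 kg/m³ × 1.62 m/s² × 4340 m = 1.828×10^7 Pa = 0.1828 kbar
Total = 0.01363 + 0.01485 + 0.01847 + 9.642×10^-3 + 0.1828 = 0.23939 kbar

0.24 kbar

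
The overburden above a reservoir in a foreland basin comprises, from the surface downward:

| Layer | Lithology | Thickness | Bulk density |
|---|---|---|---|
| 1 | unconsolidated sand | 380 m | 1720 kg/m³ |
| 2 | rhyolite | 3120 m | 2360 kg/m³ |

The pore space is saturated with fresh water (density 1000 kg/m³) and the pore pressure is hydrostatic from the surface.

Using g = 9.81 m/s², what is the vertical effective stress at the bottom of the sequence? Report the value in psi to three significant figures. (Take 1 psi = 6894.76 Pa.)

Overburden (lithostatic) stress σ_v:
unconsolidated sand: 1720 kg/m³ × 9.81 m/s² × 380 m = 6.412×10^6 Pa = 6.412 MPa
rhyolite: 2360 kg/m³ × 9.81 m/s² × 3120 m = 7.223×10^7 Pa = 72.23 MPa
Total = 6.412 + 72.23 = 78.645 MPa
Pore pressure P_p = 1000 kg/m³ × 9.81 m/s² × 3500 m = 3.433×10^7 Pa = 34.34 MPa
Effective stress σ' = σ_v − P_p = 78.64 − 34.34 = 44.310 MPa = 6426.6 psi

6430 psi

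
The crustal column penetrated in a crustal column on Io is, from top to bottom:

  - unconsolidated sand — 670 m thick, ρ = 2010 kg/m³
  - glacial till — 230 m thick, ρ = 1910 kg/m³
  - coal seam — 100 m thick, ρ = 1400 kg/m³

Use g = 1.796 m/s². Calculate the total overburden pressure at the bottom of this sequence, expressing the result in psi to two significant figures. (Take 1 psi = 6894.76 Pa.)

500 psi

unconsolidated sand: 2010 kg/m³ × 1.796 m/s² × 670 m = 2.419×10^6 Pa = 350.8 psi
glacial till: 1910 kg/m³ × 1.796 m/s² × 230 m = 7.890×10^5 Pa = 114.4 psi
coal seam: 1400 kg/m³ × 1.796 m/s² × 100 m = 2.514×10^5 Pa = 36.47 psi
Total = 350.8 + 114.4 + 36.47 = 501.70 psi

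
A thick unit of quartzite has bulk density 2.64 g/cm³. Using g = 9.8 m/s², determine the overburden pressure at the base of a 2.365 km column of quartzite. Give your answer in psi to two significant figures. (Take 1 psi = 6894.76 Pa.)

8900 psi

quartzite: 2640 kg/m³ × 9.8 m/s² × 2365 m = 6.119×10^7 Pa = 8874 psi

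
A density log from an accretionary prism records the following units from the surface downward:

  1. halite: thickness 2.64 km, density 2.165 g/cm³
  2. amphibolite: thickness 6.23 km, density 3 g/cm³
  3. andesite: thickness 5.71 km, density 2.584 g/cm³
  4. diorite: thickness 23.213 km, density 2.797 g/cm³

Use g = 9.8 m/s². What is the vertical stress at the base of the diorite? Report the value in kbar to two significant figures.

halite: 2165 kg/m³ × 9.8 m/s² × 2640 m = 5.601×10^7 Pa = 0.5601 kbar
amphibolite: 3000 kg/m³ × 9.8 m/s² × 6230 m = 1.832×10^8 Pa = 1.832 kbar
andesite: 2584 kg/m³ × 9.8 m/s² × 5710 m = 1.446×10^8 Pa = 1.446 kbar
diorite: 2797 kg/m³ × 9.8 m/s² × 23213 m = 6.363×10^8 Pa = 6.363 kbar
Total = 0.5601 + 1.832 + 1.446 + 6.363 = 10.201 kbar

10 kbar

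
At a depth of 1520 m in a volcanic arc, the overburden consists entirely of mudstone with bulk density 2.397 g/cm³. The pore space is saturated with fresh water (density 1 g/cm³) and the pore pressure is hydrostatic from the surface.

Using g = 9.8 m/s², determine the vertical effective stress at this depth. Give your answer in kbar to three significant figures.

Overburden (lithostatic) stress σ_v:
mudstone: 2397 kg/m³ × 9.8 m/s² × 1520 m = 3.571×10^7 Pa = 35.71 MPa
Pore pressure P_p = 1000 kg/m³ × 9.8 m/s² × 1520 m = 1.490×10^7 Pa = 14.90 MPa
Effective stress σ' = σ_v − P_p = 35.71 − 14.90 = 20.810 MPa = 0.20810 kbar

0.208 kbar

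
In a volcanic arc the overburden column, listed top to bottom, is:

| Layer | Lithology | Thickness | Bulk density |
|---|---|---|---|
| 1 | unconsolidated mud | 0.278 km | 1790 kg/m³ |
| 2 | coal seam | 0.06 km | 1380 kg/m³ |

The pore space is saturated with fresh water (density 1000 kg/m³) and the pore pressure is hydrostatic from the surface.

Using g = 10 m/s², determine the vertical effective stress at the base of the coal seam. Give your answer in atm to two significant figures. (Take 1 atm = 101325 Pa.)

24 atm

Overburden (lithostatic) stress σ_v:
unconsolidated mud: 1790 kg/m³ × 10 m/s² × 278 m = 4.976×10^6 Pa = 4.976 MPa
coal seam: 1380 kg/m³ × 10 m/s² × 60 m = 8.280×10^5 Pa = 0.8280 MPa
Total = 4.976 + 0.8280 = 5.8042 MPa
Pore pressure P_p = 1000 kg/m³ × 10 m/s² × 338 m = 3.380×10^6 Pa = 3.380 MPa
Effective stress σ' = σ_v − P_p = 5.804 − 3.380 = 2.4242 MPa = 23.925 atm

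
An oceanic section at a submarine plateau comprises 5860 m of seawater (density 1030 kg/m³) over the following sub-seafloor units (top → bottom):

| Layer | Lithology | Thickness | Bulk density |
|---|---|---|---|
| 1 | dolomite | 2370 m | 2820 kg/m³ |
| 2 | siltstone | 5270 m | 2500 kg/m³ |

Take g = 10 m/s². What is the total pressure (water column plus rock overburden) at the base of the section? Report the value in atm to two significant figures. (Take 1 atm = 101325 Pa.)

seawater: 1030 kg/m³ × 10 m/s² × 5860 m = 6.036×10^7 Pa = 595.7 atm
dolomite: 2820 kg/m³ × 10 m/s² × 2370 m = 6.683×10^7 Pa = 659.6 atm
siltstone: 2500 kg/m³ × 10 m/s² × 5270 m = 1.317×10^8 Pa = 1300 atm
Total = 595.7 + 659.6 + 1300 = 2555.6 atm

2600 atm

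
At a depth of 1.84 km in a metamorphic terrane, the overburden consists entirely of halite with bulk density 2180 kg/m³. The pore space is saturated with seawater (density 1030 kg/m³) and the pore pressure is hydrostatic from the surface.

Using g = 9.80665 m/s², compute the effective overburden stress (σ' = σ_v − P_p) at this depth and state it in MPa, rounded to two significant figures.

21 MPa

Overburden (lithostatic) stress σ_v:
halite: 2180 kg/m³ × 9.80665 m/s² × 1840 m = 3.934×10^7 Pa = 39.34 MPa
Pore pressure P_p = 1030 kg/m³ × 9.80665 m/s² × 1840 m = 1.859×10^7 Pa = 18.59 MPa
Effective stress σ' = σ_v − P_p = 39.34 − 18.59 = 20.751 MPa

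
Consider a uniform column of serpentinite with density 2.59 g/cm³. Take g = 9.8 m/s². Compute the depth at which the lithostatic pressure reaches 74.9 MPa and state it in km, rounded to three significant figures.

h = P/(ρg) = 74.9 MPa / (2590 kg/m³ × 9.8 m/s²) = 7.490×10^7 Pa / 25382 Pa/m = 2950.9 m
= 2.9509 km

2.95 km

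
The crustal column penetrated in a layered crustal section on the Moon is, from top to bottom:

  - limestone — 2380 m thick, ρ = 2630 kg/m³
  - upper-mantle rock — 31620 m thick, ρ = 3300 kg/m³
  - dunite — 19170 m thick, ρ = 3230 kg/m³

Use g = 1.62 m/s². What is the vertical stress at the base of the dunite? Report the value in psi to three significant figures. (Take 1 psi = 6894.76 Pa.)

40500 psi

limestone: 2630 kg/m³ × 1.62 m/s² × 2380 m = 1.014×10^7 Pa = 1471 psi
upper-mantle rock: 3300 kg/m³ × 1.62 m/s² × 31620 m = 1.690×10^8 Pa = 24517 psi
dunite: 3230 kg/m³ × 1.62 m/s² × 19170 m = 1.003×10^8 Pa = 14549 psi
Total = 1471 + 24517 + 14549 = 40537 psi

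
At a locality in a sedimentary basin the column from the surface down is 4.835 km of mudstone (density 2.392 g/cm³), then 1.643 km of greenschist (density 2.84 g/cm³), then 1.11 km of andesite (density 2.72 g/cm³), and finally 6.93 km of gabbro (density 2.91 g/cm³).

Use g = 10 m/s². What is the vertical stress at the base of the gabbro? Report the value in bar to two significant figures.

mudstone: 2392 kg/m³ × 10 m/s² × 4835 m = 1.157×10^8 Pa = 1157 bar
greenschist: 2840 kg/m³ × 10 m/s² × 1643 m = 4.666×10^7 Pa = 466.6 bar
andesite: 2720 kg/m³ × 10 m/s² × 1110 m = 3.019×10^7 Pa = 301.9 bar
gabbro: 2910 kg/m³ × 10 m/s² × 6930 m = 2.017×10^8 Pa = 2017 bar
Total = 1157 + 466.6 + 301.9 + 2017 = 3941.7 bar

3900 bar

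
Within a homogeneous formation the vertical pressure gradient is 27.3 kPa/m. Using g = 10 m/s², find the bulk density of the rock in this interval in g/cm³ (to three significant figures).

ρ = (dP/dz)/g = 27.3 kPa/m / 10 m/s² = 27300 Pa/m / 10 m/s² = 2730.0 kg/m³
= 2.730 g/cm³

2.73 g/cm³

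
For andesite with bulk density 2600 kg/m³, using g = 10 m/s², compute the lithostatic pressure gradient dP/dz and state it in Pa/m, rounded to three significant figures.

26000 Pa/m

dP/dz = ρg = 2600 kg/m³ × 10 m/s² = 26000 Pa/m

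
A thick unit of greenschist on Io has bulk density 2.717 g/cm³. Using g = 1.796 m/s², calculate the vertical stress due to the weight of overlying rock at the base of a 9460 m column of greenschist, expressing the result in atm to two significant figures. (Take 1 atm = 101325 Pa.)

460 atm

greenschist: 2717 kg/m³ × 1.796 m/s² × 9460 m = 4.616×10^7 Pa = 455.6 atm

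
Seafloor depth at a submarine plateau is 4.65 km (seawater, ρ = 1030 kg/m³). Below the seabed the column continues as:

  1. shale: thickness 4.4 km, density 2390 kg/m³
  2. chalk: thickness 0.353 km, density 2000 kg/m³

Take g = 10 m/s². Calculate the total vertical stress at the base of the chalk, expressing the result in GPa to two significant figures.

0.16 GPa

seawater: 1030 kg/m³ × 10 m/s² × 4650 m = 4.790×10^7 Pa = 0.04790 GPa
shale: 2390 kg/m³ × 10 m/s² × 4400 m = 1.052×10^8 Pa = 0.1052 GPa
chalk: 2000 kg/m³ × 10 m/s² × 353 m = 7.060×10^6 Pa = 7.060×10^-3 GPa
Total = 0.04790 + 0.1052 + 7.060×10^-3 = 0.16012 GPa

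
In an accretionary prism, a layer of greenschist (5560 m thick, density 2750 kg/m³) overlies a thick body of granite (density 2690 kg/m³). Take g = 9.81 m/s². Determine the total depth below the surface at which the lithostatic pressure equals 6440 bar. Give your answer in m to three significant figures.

24300 m

Pressure at base of upper layers: 2750×9.81×5560 = 1.500×10^8 Pa = 1500 bar
Remaining pressure to be supplied by granite: 6.440×10^8 − 1.500×10^8 = 4.940×10^8 Pa
Additional depth in granite = 4.940×10^8 Pa / (2690 kg/m³ × 9.81 m/s²) = 18720 m
Total depth = 5560 m + 18720 m = 24280 m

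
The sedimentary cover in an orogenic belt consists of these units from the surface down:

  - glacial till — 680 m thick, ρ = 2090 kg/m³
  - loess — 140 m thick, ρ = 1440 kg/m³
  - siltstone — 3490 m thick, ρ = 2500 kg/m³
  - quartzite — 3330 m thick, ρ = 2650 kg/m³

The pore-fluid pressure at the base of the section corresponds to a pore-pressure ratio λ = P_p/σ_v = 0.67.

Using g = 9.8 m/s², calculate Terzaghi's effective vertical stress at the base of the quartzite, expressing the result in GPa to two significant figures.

Overburden (lithostatic) stress σ_v:
glacial till: 2090 kg/m³ × 9.8 m/s² × 680 m = 1.393×10^7 Pa = 13.93 MPa
loess: 1440 kg/m³ × 9.8 m/s² × 140 m = 1.976×10^6 Pa = 1.976 MPa
siltstone: 2500 kg/m³ × 9.8 m/s² × 3490 m = 8.550×10^7 Pa = 85.50 MPa
quartzite: 2650 kg/m³ × 9.8 m/s² × 3330 m = 8.648×10^7 Pa = 86.48 MPa
Total = 13.93 + 1.976 + 85.50 + 86.48 = 187.89 MPa
Pore pressure P_p = λ·σ_v = 0.67 × 187.9 MPa = 125.9 MPa
Effective stress σ' = σ_v − P_p = 187.9 − 125.9 = 62.003 MPa = 0.062003 GPa

0.062 GPa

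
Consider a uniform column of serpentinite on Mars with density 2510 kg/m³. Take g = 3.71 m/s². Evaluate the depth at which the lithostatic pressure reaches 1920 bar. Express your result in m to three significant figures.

20600 m

h = P/(ρg) = 1920 bar / (2510 kg/m³ × 3.71 m/s²) = 1.920×10^8 Pa / 9312.1 Pa/m = 20618 m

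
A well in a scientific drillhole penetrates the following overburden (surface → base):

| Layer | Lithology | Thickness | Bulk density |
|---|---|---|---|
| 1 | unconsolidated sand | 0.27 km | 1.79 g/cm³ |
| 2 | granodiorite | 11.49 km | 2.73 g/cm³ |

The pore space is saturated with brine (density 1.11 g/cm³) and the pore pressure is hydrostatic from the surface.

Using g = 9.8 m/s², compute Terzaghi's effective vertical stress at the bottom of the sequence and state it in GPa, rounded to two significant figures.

0.18 GPa

Overburden (lithostatic) stress σ_v:
unconsolidated sand: 1790 kg/m³ × 9.8 m/s² × 270 m = 4.736×10^6 Pa = 4.736 MPa
granodiorite: 2730 kg/m³ × 9.8 m/s² × 11490 m = 3.074×10^8 Pa = 307.4 MPa
Total = 4.736 + 307.4 = 312.14 MPa
Pore pressure P_p = 1110 kg/m³ × 9.8 m/s² × 11760 m = 1.279×10^8 Pa = 127.9 MPa
Effective stress σ' = σ_v − P_p = 312.1 − 127.9 = 184.21 MPa = 0.18421 GPa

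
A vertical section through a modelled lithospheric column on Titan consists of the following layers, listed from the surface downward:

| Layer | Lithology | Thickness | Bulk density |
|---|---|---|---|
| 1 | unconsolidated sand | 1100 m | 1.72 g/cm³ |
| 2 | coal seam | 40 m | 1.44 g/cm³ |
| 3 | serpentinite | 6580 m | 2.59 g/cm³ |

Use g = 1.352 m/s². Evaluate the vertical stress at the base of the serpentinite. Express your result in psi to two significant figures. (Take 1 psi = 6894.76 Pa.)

unconsolidated sand: 1720 kg/m³ × 1.352 m/s² × 1100 m = 2.558×10^6 Pa = 371.0 psi
coal seam: 1440 kg/m³ × 1.352 m/s² × 40 m = 77875 Pa = 11.29 psi
serpentinite: 2590 kg/m³ × 1.352 m/s² × 6580 m = 2.304×10^7 Pa = 3342 psi
Total = 371.0 + 11.29 + 3342 = 3724.1 psi

3700 psi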